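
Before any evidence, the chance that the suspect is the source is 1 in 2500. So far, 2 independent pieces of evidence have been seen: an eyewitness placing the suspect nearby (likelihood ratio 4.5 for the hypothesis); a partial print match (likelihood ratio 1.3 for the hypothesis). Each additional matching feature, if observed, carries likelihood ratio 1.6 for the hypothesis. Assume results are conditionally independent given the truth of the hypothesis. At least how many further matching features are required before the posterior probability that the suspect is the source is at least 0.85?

Prior odds = 0.0004/0.9996 = 1/2499.
Combined Bayes factor of the evidence already in hand = 4.5 × 1.3 = 5.85.
Odds after that evidence = (1/2499) × 5.85 = 39/16660.
Target odds = 0.85/0.15 = 17/3.
Need 1.6ⁿ ≥ 17/3 ÷ (39/16660) = 283220/117.
1.6¹⁶ ≈1844.67 falls short of 283220/117 but 1.6¹⁷ ≈2951.48 reaches it, so n = 17.

17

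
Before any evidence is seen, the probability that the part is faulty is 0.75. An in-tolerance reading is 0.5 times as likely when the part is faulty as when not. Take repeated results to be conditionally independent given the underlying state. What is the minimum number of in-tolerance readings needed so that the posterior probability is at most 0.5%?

10

Prior odds: 0.75 ÷ 0.25 = 3.
Likelihood ratio per in-tolerance reading = 0.5.
Target odds: 0.005 ÷ 0.995 = 1/199.
Need 3 × 0.5ⁿ ≤ 1/199, i.e. 0.5ⁿ ≤ 1/597.
0.5⁹ = 0.001953125 is still above 1/597 but 0.5¹⁰ = 1/1024 is at or below it, so n = 10.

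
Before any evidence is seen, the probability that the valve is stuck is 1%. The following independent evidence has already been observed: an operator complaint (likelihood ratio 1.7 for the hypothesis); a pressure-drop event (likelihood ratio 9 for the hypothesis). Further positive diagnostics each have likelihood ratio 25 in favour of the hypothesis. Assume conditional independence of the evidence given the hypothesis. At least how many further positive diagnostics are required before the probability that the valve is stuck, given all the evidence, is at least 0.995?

Prior odds = 0.01/0.99 = 1/99.
Combined Bayes factor of the evidence already in hand = 1.7 × 9 = 15.3.
Odds after that evidence = (1/99) × 15.3 = 17/110.
Target odds = 0.995/0.005 = 199.
Need 25ⁿ ≥ 199 ÷ (17/110) = 21890/17.
25² = 625 falls short of 21890/17 but 25³ = 15625 reaches it, so n = 3.

3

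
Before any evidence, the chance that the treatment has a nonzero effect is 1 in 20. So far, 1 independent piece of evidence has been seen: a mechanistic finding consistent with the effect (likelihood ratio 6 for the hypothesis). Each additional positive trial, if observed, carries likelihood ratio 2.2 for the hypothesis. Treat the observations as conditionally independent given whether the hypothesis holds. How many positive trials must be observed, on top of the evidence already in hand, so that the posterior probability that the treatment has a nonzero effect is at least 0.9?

5

Prior odds = 0.05/0.95 = 1/19.
Bayes factor of the evidence already in hand = 6.
Odds after that evidence = (1/19) × 6 = 6/19.
Target odds = 0.9/0.1 = 9.
Need 2.2ⁿ ≥ 9 ÷ (6/19) = 28.5.
2.2⁴ = 23.4256 falls short of 28.5 but 2.2⁵ = 51.53632 reaches it, so n = 5.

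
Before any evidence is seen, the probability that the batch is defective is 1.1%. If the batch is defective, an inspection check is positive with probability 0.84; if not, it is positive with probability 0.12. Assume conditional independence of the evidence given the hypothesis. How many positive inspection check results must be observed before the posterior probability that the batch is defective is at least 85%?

Prior odds = 0.011/0.989 = 11/989.
Likelihood ratio of a positive = 0.84/0.12 = 7.
Target posterior odds = 0.85/0.15 = 17/3.
Need (11/989) × 7ⁿ ≥ 17/3, i.e. 7ⁿ ≥ 16813/33.
7³ = 343 falls short of 16813/33 but 7⁴ = 2401 reaches it, so n = 4.

4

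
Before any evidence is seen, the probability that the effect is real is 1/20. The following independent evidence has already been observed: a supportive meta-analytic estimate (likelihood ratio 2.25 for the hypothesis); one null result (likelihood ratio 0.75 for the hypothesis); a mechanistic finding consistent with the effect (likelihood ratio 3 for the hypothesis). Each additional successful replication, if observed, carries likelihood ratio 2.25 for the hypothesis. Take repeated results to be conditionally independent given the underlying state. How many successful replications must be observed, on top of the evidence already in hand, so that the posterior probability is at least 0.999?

11

Prior odds = 0.05/0.95 = 1/19.
Combined Bayes factor of the evidence already in hand = 2.25 × 0.75 × 3 = 5.0625.
Odds after that evidence = (1/19) × 5.0625 = 81/304.
Target odds = 0.999/0.001 = 999.
Need 2.25ⁿ ≥ 999 ÷ (81/304) = 11248/3.
2.25¹⁰ ≈3325.26 falls short of 11248/3 but 2.25¹¹ ≈7481.83 reaches it, so n = 11.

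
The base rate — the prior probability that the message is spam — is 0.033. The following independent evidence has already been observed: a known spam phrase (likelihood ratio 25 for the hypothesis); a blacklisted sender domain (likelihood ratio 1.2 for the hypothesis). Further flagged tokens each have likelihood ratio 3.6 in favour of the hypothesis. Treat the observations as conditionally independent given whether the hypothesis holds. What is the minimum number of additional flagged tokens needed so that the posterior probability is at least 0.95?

Prior odds = 0.033/0.967 = 33/967.
Combined Bayes factor of the evidence already in hand = 25 × 1.2 = 30.
Odds after that evidence = (33/967) × 30 = 990/967.
Target odds = 0.95/0.05 = 19.
Need 3.6ⁿ ≥ 19 ÷ (990/967) = 18373/990.
3.6² = 12.96 falls short of 18373/990 but 3.6³ = 46.656 reaches it, so n = 3.

3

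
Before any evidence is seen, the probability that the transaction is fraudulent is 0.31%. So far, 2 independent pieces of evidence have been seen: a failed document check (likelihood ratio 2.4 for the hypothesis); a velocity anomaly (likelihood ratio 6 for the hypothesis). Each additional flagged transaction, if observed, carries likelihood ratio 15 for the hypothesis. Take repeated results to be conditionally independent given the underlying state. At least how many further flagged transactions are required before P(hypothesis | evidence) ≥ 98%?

3

Prior odds = 0.0031/0.9969 = 31/9969.
Combined Bayes factor of the evidence already in hand = 2.4 × 6 = 14.4.
Odds after that evidence = (31/9969) × 14.4 = 744/16615.
Target odds = 0.98/0.02 = 49.
Need 15ⁿ ≥ 49 ÷ (744/16615) = 814135/744.
15² = 225 falls short of 814135/744 but 15³ = 3375 reaches it, so n = 3.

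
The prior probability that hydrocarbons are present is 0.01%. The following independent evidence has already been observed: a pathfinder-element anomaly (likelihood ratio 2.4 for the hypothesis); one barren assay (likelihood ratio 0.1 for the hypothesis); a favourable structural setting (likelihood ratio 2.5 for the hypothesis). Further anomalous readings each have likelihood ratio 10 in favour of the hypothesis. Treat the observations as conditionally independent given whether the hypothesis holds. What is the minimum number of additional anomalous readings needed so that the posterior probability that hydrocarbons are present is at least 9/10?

6

Prior odds = 0.0001/0.9999 = 1/9999.
Combined Bayes factor of the evidence already in hand = 2.4 × 0.1 × 2.5 = 0.6.
Odds after that evidence = (1/9999) × 0.6 = 1/16665.
Target odds = 0.9/0.1 = 9.
Need 10ⁿ ≥ 9 ÷ (1/16665) = 149985.
10⁵ = 100000 falls short of 149985 but 10⁶ = 1000000 reaches it, so n = 6.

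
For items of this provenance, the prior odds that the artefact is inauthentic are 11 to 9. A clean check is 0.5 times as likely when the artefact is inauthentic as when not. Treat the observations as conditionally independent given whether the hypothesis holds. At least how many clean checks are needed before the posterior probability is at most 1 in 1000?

11

Prior odds = 11/9.
Likelihood ratio per clean check = 0.5.
Target odds: 0.001 ÷ 0.999 = 1/999.
Require 0.5ⁿ ≤ 1/999 ÷ (11/9) = 1/1221.
0.5¹⁰ = 1/1024 is still above 1/1221 but 0.5¹¹ = 1/2048 is at or below it, so n = 11.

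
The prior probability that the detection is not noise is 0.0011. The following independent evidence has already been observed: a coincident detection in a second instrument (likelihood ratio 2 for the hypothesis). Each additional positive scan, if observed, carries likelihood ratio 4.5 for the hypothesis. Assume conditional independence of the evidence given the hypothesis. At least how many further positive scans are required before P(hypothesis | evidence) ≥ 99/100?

Prior odds = 0.0011/0.9989 = 11/9989.
Bayes factor of the evidence already in hand = 2.
Odds after that evidence = (11/9989) × 2 = 22/9989.
Target odds = 0.99/0.01 = 99.
Need 4.5ⁿ ≥ 99 ÷ (22/9989) = 44950.5.
4.5⁷ = 4782969/128 falls short of 44950.5 but 4.5⁸ = 43046721/256 reaches it, so n = 8.

8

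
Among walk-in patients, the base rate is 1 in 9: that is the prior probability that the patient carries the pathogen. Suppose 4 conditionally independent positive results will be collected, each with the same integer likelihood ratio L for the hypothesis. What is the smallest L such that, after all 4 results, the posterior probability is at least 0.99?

Prior odds = (1/9)/(8/9) = 0.125.
Target odds = 0.99/0.01 = 99.
Need L⁴ ≥ 99 ÷ 0.125 = 792.
5⁴ = 625 < 792 ≤ 1296 = 6⁴, so L = 6.

6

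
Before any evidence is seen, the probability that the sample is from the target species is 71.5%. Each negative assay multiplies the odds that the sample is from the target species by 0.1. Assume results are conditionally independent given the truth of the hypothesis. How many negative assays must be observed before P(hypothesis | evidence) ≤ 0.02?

3

Prior odds: 0.715 ÷ 0.285 = 143/57.
Likelihood ratio per negative assay = 0.1.
Target posterior odds = 0.02/0.98 = 1/49.
Require 0.1ⁿ ≤ 1/49 ÷ (143/57) = 57/7007.
0.1² = 0.01 is still above 57/7007 but 0.1³ = 0.001 is at or below it, so n = 3.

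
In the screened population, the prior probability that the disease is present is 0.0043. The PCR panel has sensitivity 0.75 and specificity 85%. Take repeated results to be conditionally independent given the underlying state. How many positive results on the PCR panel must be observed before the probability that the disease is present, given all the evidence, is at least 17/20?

5

Prior odds: 0.0043 ÷ 0.9957 = 43/9957.
False-positive rate = 1 − 0.85 = 0.15; likelihood ratio of a positive = 0.75/0.15 = 5.
Target posterior odds = 0.85/0.15 = 17/3.
Need (43/9957) × 5ⁿ ≥ 17/3, i.e. 5ⁿ ≥ 56423/43.
5⁴ = 625 falls short of 56423/43 but 5⁵ = 3125 reaches it, so n = 5.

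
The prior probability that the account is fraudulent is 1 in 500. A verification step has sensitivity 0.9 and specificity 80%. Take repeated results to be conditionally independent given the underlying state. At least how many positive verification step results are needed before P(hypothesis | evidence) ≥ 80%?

6

Prior odds = 0.002/0.998 = 1/499.
False-positive rate = 1 − 0.8 = 0.2; likelihood ratio of a positive = 0.9/0.2 = 4.5.
Target posterior odds = 0.8/0.2 = 4.
Require 4.5ⁿ ≥ 4 ÷ (1/499) = 1996.
4.5⁵ = 1845.28125 falls short of 1996 but 4.5⁶ = 8303.765625 reaches it, so n = 6.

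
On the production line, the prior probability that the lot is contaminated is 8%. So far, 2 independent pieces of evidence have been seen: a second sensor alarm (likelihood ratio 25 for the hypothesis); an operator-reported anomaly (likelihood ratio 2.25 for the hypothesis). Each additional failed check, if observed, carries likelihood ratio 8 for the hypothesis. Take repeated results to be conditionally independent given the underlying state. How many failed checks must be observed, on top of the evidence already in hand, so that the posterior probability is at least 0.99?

2

Prior odds = 0.08/0.92 = 2/23.
Combined Bayes factor of the evidence already in hand = 25 × 2.25 = 56.25.
Odds after that evidence = (2/23) × 56.25 = 225/46.
Target odds = 0.99/0.01 = 99.
Need 8ⁿ ≥ 99 ÷ (225/46) = 20.24.
8¹ = 8 falls short of 20.24 but 8² = 64 reaches it, so n = 2.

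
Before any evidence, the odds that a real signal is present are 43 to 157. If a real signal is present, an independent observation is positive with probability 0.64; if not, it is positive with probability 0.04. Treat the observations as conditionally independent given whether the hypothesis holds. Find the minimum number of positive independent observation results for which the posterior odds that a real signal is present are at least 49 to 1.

2

Prior odds = 43/157.
Likelihood ratio of a positive = 0.64/0.04 = 16.
Target odds = 49.
Need (43/157) × 16ⁿ ≥ 49, i.e. 16ⁿ ≥ 7693/43.
16¹ = 16 falls short of 7693/43 but 16² = 256 reaches it, so n = 2.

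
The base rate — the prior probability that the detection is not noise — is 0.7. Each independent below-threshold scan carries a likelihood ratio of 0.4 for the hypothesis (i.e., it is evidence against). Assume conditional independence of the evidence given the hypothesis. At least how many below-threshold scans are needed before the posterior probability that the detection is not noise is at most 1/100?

Prior odds: 0.7 ÷ 0.3 = 7/3.
Likelihood ratio per below-threshold scan = 0.4.
Target odds: 0.01 ÷ 0.99 = 1/99.
Require 0.4ⁿ ≤ 1/99 ÷ (7/3) = 1/231.
0.4⁵ = 0.01024 is still above 1/231 but 0.4⁶ = 64/15625 is at or below it, so n = 6.

6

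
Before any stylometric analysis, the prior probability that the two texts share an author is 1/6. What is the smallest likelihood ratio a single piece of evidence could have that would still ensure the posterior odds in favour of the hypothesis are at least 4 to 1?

20

Prior odds = (1/6)/(5/6) = 0.2.
Target odds = 4.
Required Bayes factor = 4 ÷ 0.2 = 20.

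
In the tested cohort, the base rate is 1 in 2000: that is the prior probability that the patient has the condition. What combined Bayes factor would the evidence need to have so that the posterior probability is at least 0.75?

Prior odds = 0.0005/0.9995 = 1/1999.
Target odds = 0.75/0.25 = 3.
Required Bayes factor = 3 ÷ (1/1999) = 5997.

5997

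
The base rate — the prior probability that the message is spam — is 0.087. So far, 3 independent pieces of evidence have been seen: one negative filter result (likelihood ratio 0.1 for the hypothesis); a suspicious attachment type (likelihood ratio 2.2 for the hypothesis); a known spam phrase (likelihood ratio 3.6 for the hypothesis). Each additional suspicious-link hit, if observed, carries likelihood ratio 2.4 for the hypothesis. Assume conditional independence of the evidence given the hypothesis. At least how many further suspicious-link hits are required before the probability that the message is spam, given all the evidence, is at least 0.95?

Prior odds = 0.087/0.913 = 87/913.
Combined Bayes factor of the evidence already in hand = 0.1 × 2.2 × 3.6 = 0.792.
Odds after that evidence = (87/913) × 0.792 = 783/10375.
Target odds = 0.95/0.05 = 19.
Need 2.4ⁿ ≥ 19 ÷ (783/10375) = 197125/783.
2.4⁶ = 2985984/15625 falls short of 197125/783 but 2.4⁷ = 35831808/78125 reaches it, so n = 7.

7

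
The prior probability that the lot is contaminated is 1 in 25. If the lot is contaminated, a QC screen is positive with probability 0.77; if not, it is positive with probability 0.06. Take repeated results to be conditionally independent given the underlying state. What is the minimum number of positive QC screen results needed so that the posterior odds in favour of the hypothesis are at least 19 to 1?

3

Prior odds = 0.04/0.96 = 1/24.
Likelihood ratio of a positive = 0.77/0.06 = 77/6.
Target odds = 19.
Need (1/24) × (77/6)ⁿ ≥ 19, i.e. (77/6)ⁿ ≥ 456.
(77/6)² = 5929/36 falls short of 456 but (77/6)³ = 456533/216 reaches it, so n = 3.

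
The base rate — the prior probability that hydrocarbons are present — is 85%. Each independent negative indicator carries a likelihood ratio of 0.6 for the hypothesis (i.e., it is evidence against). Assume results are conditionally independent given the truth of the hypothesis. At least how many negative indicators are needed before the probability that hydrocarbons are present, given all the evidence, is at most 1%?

13

Prior odds = 0.85/0.15 = 17/3.
Likelihood ratio per negative indicator = 0.6.
Target posterior odds = 0.01/0.99 = 1/99.
Require 0.6ⁿ ≤ 1/99 ÷ (17/3) = 1/561.
0.6¹² = 531441/244140625 is still above 1/561 but 0.6¹³ ≈0.00130607 is at or below it, so n = 13.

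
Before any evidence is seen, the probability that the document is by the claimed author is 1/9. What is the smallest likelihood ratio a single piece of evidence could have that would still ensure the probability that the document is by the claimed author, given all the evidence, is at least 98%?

Prior odds = (1/9)/(8/9) = 0.125.
Target odds = 0.98/0.02 = 49.
Required Bayes factor = 49 ÷ 0.125 = 392.

392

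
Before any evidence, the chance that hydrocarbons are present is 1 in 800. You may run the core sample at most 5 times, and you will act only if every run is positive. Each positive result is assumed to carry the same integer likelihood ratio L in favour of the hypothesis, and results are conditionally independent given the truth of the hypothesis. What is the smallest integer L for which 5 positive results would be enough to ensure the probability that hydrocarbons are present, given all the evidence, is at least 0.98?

9

Prior odds = 0.00125/0.99875 = 1/799.
Target odds = 0.98/0.02 = 49.
Need L⁵ ≥ 49 ÷ (1/799) = 39151.
8⁵ = 32768 < 39151 ≤ 59049 = 9⁵, so L = 9.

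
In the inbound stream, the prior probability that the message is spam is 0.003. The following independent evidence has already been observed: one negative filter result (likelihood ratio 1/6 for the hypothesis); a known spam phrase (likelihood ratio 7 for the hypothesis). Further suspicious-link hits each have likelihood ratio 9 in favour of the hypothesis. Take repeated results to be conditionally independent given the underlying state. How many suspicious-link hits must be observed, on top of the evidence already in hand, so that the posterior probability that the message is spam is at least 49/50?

5

Prior odds = 0.003/0.997 = 3/997.
Combined Bayes factor of the evidence already in hand = (1/6) × 7 = 7/6.
Odds after that evidence = (3/997) × 7/6 = 7/1994.
Target odds = 0.98/0.02 = 49.
Need 9ⁿ ≥ 49 ÷ (7/1994) = 13958.
9⁴ = 6561 falls short of 13958 but 9⁵ = 59049 reaches it, so n = 5.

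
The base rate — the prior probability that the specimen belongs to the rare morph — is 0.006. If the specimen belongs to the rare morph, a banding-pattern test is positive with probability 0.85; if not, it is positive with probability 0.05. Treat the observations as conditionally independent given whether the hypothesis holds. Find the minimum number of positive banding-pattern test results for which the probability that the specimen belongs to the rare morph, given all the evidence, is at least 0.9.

3

Prior odds: 0.006 ÷ 0.994 = 3/497.
Likelihood ratio of a positive = 0.85/0.05 = 17.
Target odds: 0.9 ÷ 0.1 = 9.
Require 17ⁿ ≥ 9 ÷ (3/497) = 1491.
17² = 289 falls short of 1491 but 17³ = 4913 reaches it, so n = 3.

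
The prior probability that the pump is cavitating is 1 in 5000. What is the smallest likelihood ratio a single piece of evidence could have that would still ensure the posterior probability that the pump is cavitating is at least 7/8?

34993

Prior odds = 0.0002/0.9998 = 1/4999.
Target odds = 0.875/0.125 = 7.
Required Bayes factor = 7 ÷ (1/4999) = 34993.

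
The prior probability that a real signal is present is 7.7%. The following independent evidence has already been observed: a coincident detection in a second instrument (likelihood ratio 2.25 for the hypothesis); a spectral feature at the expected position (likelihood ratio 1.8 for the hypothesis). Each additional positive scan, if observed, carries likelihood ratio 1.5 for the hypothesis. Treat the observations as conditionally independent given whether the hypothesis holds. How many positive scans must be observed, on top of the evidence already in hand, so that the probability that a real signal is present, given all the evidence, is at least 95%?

Prior odds = 0.077/0.923 = 77/923.
Combined Bayes factor of the evidence already in hand = 2.25 × 1.8 = 4.05.
Odds after that evidence = (77/923) × 4.05 = 6237/18460.
Target odds = 0.95/0.05 = 19.
Need 1.5ⁿ ≥ 19 ÷ (6237/18460) = 350740/6237.
1.5⁹ = 19683/512 falls short of 350740/6237 but 1.5¹⁰ = 59049/1024 reaches it, so n = 10.

10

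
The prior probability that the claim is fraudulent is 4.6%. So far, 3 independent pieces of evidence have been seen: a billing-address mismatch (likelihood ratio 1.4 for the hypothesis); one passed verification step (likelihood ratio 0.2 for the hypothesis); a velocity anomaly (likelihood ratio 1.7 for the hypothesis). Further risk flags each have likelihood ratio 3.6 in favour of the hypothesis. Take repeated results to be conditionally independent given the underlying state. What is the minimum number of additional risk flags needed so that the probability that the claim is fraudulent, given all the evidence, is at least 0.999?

9

Prior odds = 0.046/0.954 = 23/477.
Combined Bayes factor of the evidence already in hand = 1.4 × 0.2 × 1.7 = 0.476.
Odds after that evidence = (23/477) × 0.476 = 2737/119250.
Target odds = 0.999/0.001 = 999.
Need 3.6ⁿ ≥ 999 ÷ (2737/119250) = 119130750/2737.
3.6⁸ ≈28211.1 falls short of 119130750/2737 but 3.6⁹ ≈101560 reaches it, so n = 9.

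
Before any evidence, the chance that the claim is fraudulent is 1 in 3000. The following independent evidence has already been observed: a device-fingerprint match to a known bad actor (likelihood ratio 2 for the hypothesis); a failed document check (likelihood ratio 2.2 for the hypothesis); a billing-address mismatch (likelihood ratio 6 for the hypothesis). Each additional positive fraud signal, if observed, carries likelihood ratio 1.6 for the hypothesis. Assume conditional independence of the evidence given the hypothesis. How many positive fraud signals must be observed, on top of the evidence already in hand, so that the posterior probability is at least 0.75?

13

Prior odds = (1/3000)/(2999/3000) = 1/2999.
Combined Bayes factor of the evidence already in hand = 2 × 2.2 × 6 = 26.4.
Odds after that evidence = (1/2999) × 26.4 = 132/14995.
Target odds = 0.75/0.25 = 3.
Need 1.6ⁿ ≥ 3 ÷ (132/14995) = 14995/44.
1.6¹² ≈281.475 falls short of 14995/44 but 1.6¹³ ≈450.36 reaches it, so n = 13.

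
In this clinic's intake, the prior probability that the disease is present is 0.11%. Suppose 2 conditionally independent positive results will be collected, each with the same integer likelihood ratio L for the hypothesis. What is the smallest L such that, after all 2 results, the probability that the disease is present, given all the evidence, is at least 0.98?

211

Prior odds = 0.0011/0.9989 = 11/9989.
Target odds = 0.98/0.02 = 49.
Need L² ≥ 49 ÷ (11/9989) = 489461/11.
210² = 44100 < 489461/11 ≤ 44521 = 211², so L = 211.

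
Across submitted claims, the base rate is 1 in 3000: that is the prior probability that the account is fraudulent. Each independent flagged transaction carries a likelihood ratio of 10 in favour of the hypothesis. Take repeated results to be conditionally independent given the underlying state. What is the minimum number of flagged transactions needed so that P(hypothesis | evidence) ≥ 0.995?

6

Prior odds: (1/3000) ÷ (2999/3000) = 1/2999.
Likelihood ratio per flagged transaction = 10.
Target posterior odds = 0.995/0.005 = 199.
Require 10ⁿ ≥ 199 ÷ (1/2999) = 596801.
10⁵ = 100000 falls short of 596801 but 10⁶ = 1000000 reaches it, so n = 6.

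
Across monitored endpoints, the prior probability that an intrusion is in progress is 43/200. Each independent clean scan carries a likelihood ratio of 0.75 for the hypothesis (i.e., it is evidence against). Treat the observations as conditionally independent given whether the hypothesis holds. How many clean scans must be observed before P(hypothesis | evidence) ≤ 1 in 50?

Prior odds: 0.215 ÷ 0.785 = 43/157.
Likelihood ratio per clean scan = 0.75.
Target odds: 0.02 ÷ 0.98 = 1/49.
Require 0.75ⁿ ≤ 1/49 ÷ (43/157) = 157/2107.
0.75⁹ = 19683/262144 is still above 157/2107 but 0.75¹⁰ = 59049/1048576 is at or below it, so n = 10.

10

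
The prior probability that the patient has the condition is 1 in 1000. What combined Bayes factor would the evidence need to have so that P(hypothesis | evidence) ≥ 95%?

18981

Prior odds = 0.001/0.999 = 1/999.
Target odds = 0.95/0.05 = 19.
Required Bayes factor = 19 ÷ (1/999) = 18981.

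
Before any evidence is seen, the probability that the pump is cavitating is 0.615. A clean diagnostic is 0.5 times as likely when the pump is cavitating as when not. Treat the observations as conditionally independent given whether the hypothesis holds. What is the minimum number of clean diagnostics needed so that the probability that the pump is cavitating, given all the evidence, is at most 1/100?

8

Prior odds: 0.615 ÷ 0.385 = 123/77.
Likelihood ratio per clean diagnostic = 0.5.
Target odds: 0.01 ÷ 0.99 = 1/99.
Require 0.5ⁿ ≤ 1/99 ÷ (123/77) = 7/1107.
0.5⁷ = 0.0078125 is still above 7/1107 but 0.5⁸ = 0.00390625 is at or below it, so n = 8.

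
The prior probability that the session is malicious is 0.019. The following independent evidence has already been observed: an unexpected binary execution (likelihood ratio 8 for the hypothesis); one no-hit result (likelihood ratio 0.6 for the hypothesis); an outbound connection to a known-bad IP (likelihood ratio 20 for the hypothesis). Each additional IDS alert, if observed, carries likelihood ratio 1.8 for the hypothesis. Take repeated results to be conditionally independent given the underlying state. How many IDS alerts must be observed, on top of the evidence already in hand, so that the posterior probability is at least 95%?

Prior odds = 0.019/0.981 = 19/981.
Combined Bayes factor of the evidence already in hand = 8 × 0.6 × 20 = 96.
Odds after that evidence = (19/981) × 96 = 608/327.
Target odds = 0.95/0.05 = 19.
Need 1.8ⁿ ≥ 19 ÷ (608/327) = 10.21875.
1.8³ = 5.832 falls short of 10.21875 but 1.8⁴ = 10.4976 reaches it, so n = 4.

4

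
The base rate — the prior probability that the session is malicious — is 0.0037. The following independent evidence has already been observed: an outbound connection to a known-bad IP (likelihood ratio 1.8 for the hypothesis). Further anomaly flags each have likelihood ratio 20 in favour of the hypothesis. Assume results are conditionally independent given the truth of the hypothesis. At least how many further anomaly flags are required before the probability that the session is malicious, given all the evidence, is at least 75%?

3

Prior odds = 0.0037/0.9963 = 37/9963.
Bayes factor of the evidence already in hand = 1.8.
Odds after that evidence = (37/9963) × 1.8 = 37/5535.
Target odds = 0.75/0.25 = 3.
Need 20ⁿ ≥ 3 ÷ (37/5535) = 16605/37.
20² = 400 falls short of 16605/37 but 20³ = 8000 reaches it, so n = 3.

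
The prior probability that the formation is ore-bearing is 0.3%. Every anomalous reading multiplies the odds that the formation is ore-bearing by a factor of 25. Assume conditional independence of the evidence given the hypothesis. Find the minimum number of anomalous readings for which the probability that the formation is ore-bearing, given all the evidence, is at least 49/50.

4

Prior odds: 0.003 ÷ 0.997 = 3/997.
Likelihood ratio per anomalous reading = 25.
Target odds: 0.98 ÷ 0.02 = 49.
Need (3/997) × 25ⁿ ≥ 49, i.e. 25ⁿ ≥ 48853/3.
25³ = 15625 falls short of 48853/3 but 25⁴ = 390625 reaches it, so n = 4.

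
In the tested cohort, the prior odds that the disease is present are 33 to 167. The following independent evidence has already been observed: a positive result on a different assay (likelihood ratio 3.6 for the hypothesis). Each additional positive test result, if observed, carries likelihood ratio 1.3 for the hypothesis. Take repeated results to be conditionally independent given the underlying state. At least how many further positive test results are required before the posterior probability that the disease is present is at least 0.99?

Prior odds = 33/167.
Bayes factor of the evidence already in hand = 3.6.
Odds after that evidence = (33/167) × 3.6 = 594/835.
Target odds = 0.99/0.01 = 99.
Need 1.3ⁿ ≥ 99 ÷ (594/835) = 835/6.
1.3¹⁸ ≈112.455 falls short of 835/6 but 1.3¹⁹ ≈146.192 reaches it, so n = 19.

19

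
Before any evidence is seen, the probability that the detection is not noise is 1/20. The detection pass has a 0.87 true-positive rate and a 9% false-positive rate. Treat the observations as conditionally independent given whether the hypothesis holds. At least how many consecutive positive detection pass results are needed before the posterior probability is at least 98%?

4

Prior odds = 0.05/0.95 = 1/19.
Likelihood ratio of a positive result = 0.87/0.09 = 29/3.
Target odds: 0.98 ÷ 0.02 = 49.
Need (1/19) × (29/3)ⁿ ≥ 49, i.e. (29/3)ⁿ ≥ 931.
(29/3)³ = 24389/27 falls short of 931 but (29/3)⁴ = 707281/81 reaches it, so n = 4.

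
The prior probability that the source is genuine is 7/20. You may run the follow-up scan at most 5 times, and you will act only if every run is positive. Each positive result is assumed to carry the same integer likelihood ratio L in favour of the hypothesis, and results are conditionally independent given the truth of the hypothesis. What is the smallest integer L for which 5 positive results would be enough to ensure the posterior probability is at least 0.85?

Prior odds = 0.35/0.65 = 7/13.
Target odds = 0.85/0.15 = 17/3.
Need L⁵ ≥ 17/3 ÷ (7/13) = 221/21.
1⁵ = 1 < 221/21 ≤ 32 = 2⁵, so L = 2.

2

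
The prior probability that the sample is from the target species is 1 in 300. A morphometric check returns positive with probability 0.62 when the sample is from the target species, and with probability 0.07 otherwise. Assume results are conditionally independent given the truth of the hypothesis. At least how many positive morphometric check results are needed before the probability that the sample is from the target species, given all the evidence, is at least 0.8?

Prior odds: (1/300) ÷ (299/300) = 1/299.
Likelihood ratio of a positive result = 0.62/0.07 = 62/7.
Target posterior odds = 0.8/0.2 = 4.
Need (1/299) × (62/7)ⁿ ≥ 4, i.e. (62/7)ⁿ ≥ 1196.
(62/7)³ = 238328/343 falls short of 1196 but (62/7)⁴ = 14776336/2401 reaches it, so n = 4.

4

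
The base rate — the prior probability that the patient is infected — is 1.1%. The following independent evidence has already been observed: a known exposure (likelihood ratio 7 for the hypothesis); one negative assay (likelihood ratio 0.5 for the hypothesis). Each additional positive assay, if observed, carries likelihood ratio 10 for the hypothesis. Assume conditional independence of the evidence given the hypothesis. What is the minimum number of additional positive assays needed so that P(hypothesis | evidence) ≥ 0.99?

4

Prior odds = 0.011/0.989 = 11/989.
Combined Bayes factor of the evidence already in hand = 7 × 0.5 = 3.5.
Odds after that evidence = (11/989) × 3.5 = 77/1978.
Target odds = 0.99/0.01 = 99.
Need 10ⁿ ≥ 99 ÷ (77/1978) = 17802/7.
10³ = 1000 falls short of 17802/7 but 10⁴ = 10000 reaches it, so n = 4.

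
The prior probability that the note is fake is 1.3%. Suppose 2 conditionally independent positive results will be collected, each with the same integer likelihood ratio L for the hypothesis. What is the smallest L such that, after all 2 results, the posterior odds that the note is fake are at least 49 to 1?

61

Prior odds = 0.013/0.987 = 13/987.
Target odds = 49.
Need L² ≥ 49 ÷ (13/987) = 48363/13.
60² = 3600 < 48363/13 ≤ 3721 = 61², so L = 61.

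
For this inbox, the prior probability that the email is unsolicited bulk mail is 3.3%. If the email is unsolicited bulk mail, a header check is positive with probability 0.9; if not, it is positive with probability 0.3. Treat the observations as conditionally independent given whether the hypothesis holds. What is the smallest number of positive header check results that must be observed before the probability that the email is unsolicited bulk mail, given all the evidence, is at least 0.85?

Prior odds: 0.033 ÷ 0.967 = 33/967.
Likelihood ratio of a positive = 0.9/0.3 = 3.
Target posterior odds = 0.85/0.15 = 17/3.
Need (33/967) × 3ⁿ ≥ 17/3, i.e. 3ⁿ ≥ 16439/99.
3⁴ = 81 falls short of 16439/99 but 3⁵ = 243 reaches it, so n = 5.

5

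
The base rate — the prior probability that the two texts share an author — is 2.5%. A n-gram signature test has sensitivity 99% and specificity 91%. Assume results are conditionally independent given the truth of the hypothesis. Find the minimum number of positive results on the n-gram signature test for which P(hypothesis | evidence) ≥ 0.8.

3

Prior odds = 0.025/0.975 = 1/39.
False-positive rate = 1 − 0.91 = 0.09; likelihood ratio of a positive = 0.99/0.09 = 11.
Target posterior odds = 0.8/0.2 = 4.
Require 11ⁿ ≥ 4 ÷ (1/39) = 156.
11² = 121 falls short of 156 but 11³ = 1331 reaches it, so n = 3.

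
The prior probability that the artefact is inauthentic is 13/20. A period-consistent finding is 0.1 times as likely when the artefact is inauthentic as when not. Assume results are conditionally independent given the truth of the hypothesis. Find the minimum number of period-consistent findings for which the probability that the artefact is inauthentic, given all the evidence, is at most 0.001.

4

Prior odds = 0.65/0.35 = 13/7.
Likelihood ratio per period-consistent finding = 0.1.
Target odds: 0.001 ÷ 0.999 = 1/999.
Require 0.1ⁿ ≤ 1/999 ÷ (13/7) = 7/12987.
0.1³ = 0.001 is still above 7/12987 but 0.1⁴ = 0.0001 is at or below it, so n = 4.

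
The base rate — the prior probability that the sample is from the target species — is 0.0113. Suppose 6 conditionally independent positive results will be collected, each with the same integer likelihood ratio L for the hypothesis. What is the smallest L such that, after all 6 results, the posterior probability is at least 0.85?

Prior odds = 0.0113/0.9887 = 113/9887.
Target odds = 0.85/0.15 = 17/3.
Need L⁶ ≥ 17/3 ÷ (113/9887) = 168079/339.
2⁶ = 64 < 168079/339 ≤ 729 = 3⁶, so L = 3.

3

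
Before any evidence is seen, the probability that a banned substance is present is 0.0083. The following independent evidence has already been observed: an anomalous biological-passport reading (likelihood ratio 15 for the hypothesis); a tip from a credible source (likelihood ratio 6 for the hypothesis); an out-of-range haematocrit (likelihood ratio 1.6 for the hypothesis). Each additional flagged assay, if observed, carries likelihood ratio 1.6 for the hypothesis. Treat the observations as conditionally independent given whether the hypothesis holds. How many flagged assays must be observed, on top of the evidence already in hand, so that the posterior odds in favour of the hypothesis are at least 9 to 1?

5

Prior odds = 0.0083/0.9917 = 83/9917.
Combined Bayes factor of the evidence already in hand = 15 × 6 × 1.6 = 144.
Odds after that evidence = (83/9917) × 144 = 11952/9917.
Target odds = 9.
Need 1.6ⁿ ≥ 9 ÷ (11952/9917) = 9917/1328.
1.6⁴ = 6.5536 falls short of 9917/1328 but 1.6⁵ = 10.48576 reaches it, so n = 5.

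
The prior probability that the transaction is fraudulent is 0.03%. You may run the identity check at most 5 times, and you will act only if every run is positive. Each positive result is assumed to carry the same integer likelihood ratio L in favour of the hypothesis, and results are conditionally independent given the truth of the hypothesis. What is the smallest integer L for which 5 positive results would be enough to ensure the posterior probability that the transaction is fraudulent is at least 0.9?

8

Prior odds = 0.0003/0.9997 = 3/9997.
Target odds = 0.9/0.1 = 9.
Need L⁵ ≥ 9 ÷ (3/9997) = 29991.
7⁵ = 16807 < 29991 ≤ 32768 = 8⁵, so L = 8.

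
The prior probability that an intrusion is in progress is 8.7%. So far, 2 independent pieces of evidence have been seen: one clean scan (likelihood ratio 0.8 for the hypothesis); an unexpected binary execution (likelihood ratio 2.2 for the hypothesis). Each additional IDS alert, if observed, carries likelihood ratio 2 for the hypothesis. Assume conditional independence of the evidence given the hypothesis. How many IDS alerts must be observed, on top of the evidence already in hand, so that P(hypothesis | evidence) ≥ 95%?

Prior odds = 0.087/0.913 = 87/913.
Combined Bayes factor of the evidence already in hand = 0.8 × 2.2 = 1.76.
Odds after that evidence = (87/913) × 1.76 = 348/2075.
Target odds = 0.95/0.05 = 19.
Need 2ⁿ ≥ 19 ÷ (348/2075) = 39425/348.
2⁶ = 64 falls short of 39425/348 but 2⁷ = 128 reaches it, so n = 7.

7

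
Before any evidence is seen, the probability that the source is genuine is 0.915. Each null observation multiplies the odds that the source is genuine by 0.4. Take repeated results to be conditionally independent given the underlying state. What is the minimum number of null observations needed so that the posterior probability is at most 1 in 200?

9

Prior odds = 0.915/0.085 = 183/17.
Likelihood ratio per null observation = 0.4.
Target posterior odds = 0.005/0.995 = 1/199.
Need (183/17) × 0.4ⁿ ≤ 1/199, i.e. 0.4ⁿ ≤ 17/36417.
0.4⁸ = 256/390625 is still above 17/36417 but 0.4⁹ = 512/1953125 is at or below it, so n = 9.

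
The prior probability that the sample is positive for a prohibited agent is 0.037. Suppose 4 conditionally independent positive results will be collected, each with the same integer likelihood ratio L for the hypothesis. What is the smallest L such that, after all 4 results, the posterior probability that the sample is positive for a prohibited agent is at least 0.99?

8

Prior odds = 0.037/0.963 = 37/963.
Target odds = 0.99/0.01 = 99.
Need L⁴ ≥ 99 ÷ (37/963) = 95337/37.
7⁴ = 2401 < 95337/37 ≤ 4096 = 8⁴, so L = 8.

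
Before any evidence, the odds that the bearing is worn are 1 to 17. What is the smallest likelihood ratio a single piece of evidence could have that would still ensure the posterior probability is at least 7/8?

Prior odds = 1/17.
Target odds = 0.875/0.125 = 7.
Required Bayes factor = 7 ÷ (1/17) = 119.

119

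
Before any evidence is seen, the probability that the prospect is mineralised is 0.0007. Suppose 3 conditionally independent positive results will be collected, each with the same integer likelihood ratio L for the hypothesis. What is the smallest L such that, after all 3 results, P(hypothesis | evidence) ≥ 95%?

Prior odds = 0.0007/0.9993 = 7/9993.
Target odds = 0.95/0.05 = 19.
Need L³ ≥ 19 ÷ (7/9993) = 189867/7.
30³ = 27000 < 189867/7 ≤ 29791 = 31³, so L = 31.

31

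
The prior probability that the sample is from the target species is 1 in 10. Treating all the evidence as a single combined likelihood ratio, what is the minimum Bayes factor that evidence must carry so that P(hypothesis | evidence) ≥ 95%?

Prior odds = 0.1/0.9 = 1/9.
Target odds = 0.95/0.05 = 19.
Required Bayes factor = 19 ÷ (1/9) = 171.

171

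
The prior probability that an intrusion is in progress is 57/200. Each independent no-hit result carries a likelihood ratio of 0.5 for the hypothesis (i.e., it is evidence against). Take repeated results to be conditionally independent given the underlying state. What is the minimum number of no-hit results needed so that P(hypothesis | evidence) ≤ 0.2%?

8

Prior odds = 0.285/0.715 = 57/143.
Likelihood ratio per no-hit result = 0.5.
Target odds: 0.002 ÷ 0.998 = 1/499.
Need (57/143) × 0.5ⁿ ≤ 1/499, i.e. 0.5ⁿ ≤ 143/28443.
0.5⁷ = 0.0078125 is still above 143/28443 but 0.5⁸ = 0.00390625 is at or below it, so n = 8.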